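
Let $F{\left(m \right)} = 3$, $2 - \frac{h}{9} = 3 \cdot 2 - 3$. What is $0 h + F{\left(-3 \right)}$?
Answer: $3$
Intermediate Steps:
$h = -9$ ($h = 18 - 9 \left(3 \cdot 2 - 3\right) = 18 - 9 \left(6 - 3\right) = 18 - 27 = -9$)
$0 h + F{\left(-3 \right)} = 0 \left(-9\right) + 3 = 0 + 3 = 3$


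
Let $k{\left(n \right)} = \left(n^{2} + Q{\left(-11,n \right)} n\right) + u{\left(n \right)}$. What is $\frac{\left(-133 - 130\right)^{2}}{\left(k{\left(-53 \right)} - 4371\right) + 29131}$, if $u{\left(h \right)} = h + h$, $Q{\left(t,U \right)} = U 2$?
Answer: $\frac{69169}{33081} \approx 2.0909$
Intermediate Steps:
$Q{\left(t,U \right)} = 2 U$
$u{\left(h \right)} = 2 h$
$k{\left(n \right)} = 2 n + 3 n^{2}$ ($k{\left(n \right)} = \left(n^{2} + 2 n n\right) + 2 n = \left(n^{2} + 2 n^{2}\right) + 2 n = 3 n^{2} + 2 n = 2 n + 3 n^{2}$)
$\frac{\left(-133 - 130\right)^{2}}{\left(k{\left(-53 \right)} - 4371\right) + 29131} = \frac{\left(-133 - 130\right)^{2}}{\left(- 53 \left(2 + 3 \left(-53\right)\right) - 4371\right) + 29131} = \frac{\left(-263\right)^{2}}{\left(- 53 \left(2 - 159\right) - 4371\right) + 29131} = \frac{69169}{\left(\left(-53\right) \left(-157\right) - 4371\right) + 29131} = \frac{69169}{\left(8321 - 4371\right) + 29131} = \frac{69169}{3950 + 29131} = \frac{69169}{33081}$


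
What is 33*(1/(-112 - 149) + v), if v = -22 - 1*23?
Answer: -129206/87 ≈ -1485.1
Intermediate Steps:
v = -45 (v = -22 - 23 = -45)
33*(1/(-112 - 149) + v) = 33*(1/(-112 - 149) - 45) = 33*(1/(-261) - 45) = 33*(-1/261 - 45) = 33*(-11746/261) = -129206/87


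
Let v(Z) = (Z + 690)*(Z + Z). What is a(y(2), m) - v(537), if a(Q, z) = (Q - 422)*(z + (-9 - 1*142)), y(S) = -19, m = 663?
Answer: -1543590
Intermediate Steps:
a(Q, z) = (-422 + Q)*(-151 + z) (a(Q, z) = (-422 + Q)*(z + (-9 - 142)) = (-422 + Q)*(z - 151) = (-422 + Q)*(-151 + z))
v(Z) = 2*Z*(690 + Z) (v(Z) = (690 + Z)*(2*Z) = 2*Z*(690 + Z))
a(y(2), m) - v(537) = (63722 - 422*663 - 151*(-19) - 19*663) - 2*537*(690 + 537) = (63722 - 279786 + 2869 - 12597) - 2*537*1227 = -225792 - 1*1317798 = -225792 - 1317798 = -1543590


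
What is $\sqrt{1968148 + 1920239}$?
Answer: $3 \sqrt{432043} \approx 1971.9$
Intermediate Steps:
$\sqrt{1968148 + 1920239} = \sqrt{3888387} = 3 \sqrt{432043}$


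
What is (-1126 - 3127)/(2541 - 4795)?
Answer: 4253/2254 ≈ 1.8869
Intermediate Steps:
(-1126 - 3127)/(2541 - 4795) = -4253/(-2254) = -4253*(-1/2254) = 4253/2254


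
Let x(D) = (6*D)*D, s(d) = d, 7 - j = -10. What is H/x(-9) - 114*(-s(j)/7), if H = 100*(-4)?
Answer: 469534/1701 ≈ 276.03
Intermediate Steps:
H = -400
j = 17 (j = 7 - 1*(-10) = 7 + 10 = 17)
x(D) = 6*D²
H/x(-9) - 114*(-s(j)/7) = -400/(6*(-9)²) - 114/((-7/17)) = -400/(6*81) - 114/((-7*1/17)) = -400/486 - 114/(-7/17) = -400*1/486 - 114*(-17/7) = -200/243 + 1938/7 = 469534/1701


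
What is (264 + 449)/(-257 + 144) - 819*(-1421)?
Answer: 131508574/113 ≈ 1.1638e+6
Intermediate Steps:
(264 + 449)/(-257 + 144) - 819*(-1421) = 713/(-113) + 1163799 = 713*(-1/113) + 1163799 = -713/113 + 1163799 = 131508574/113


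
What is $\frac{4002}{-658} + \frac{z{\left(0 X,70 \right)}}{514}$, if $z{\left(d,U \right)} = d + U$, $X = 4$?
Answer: $- \frac{502742}{84553} \approx -5.9459$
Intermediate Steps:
$z{\left(d,U \right)} = U + d$
$\frac{4002}{-658} + \frac{z{\left(0 X,70 \right)}}{514} = \frac{4002}{-658} + \frac{70 + 0 \cdot 4}{514} = 4002 \left(- \frac{1}{658}\right) + \left(70 + 0\right) \frac{1}{514} = - \frac{2001}{329} + 70 \cdot \frac{1}{514} = - \frac{2001}{329} + \frac{35}{257} = - \frac{502742}{84553}$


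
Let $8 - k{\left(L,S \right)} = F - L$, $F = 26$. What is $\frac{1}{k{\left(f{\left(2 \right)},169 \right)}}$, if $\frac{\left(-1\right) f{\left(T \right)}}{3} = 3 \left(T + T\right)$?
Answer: $- \frac{1}{54} \approx -0.018519$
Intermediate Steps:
$f{\left(T \right)} = - 18 T$ ($f{\left(T \right)} = - 3 \cdot 3 \left(T + T\right) = - 3 \cdot 3 \cdot 2 T = - 3 \cdot 6 T = - 18 T$)
$k{\left(L,S \right)} = -18 + L$ ($k{\left(L,S \right)} = 8 - \left(26 - L\right) = 8 + \left(-26 + L\right) = -18 + L$)
$\frac{1}{k{\left(f{\left(2 \right)},169 \right)}} = \frac{1}{-18 - 36} = \frac{1}{-54} = - \frac{1}{54}$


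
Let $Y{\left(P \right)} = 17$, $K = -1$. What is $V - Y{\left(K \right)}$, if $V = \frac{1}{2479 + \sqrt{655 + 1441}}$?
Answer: $- \frac{104434386}{6143345} - \frac{4 \sqrt{131}}{6143345} \approx -17.0$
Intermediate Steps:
$V = \frac{1}{2479 + 4 \sqrt{131}}$ ($V = \frac{1}{2479 + \sqrt{2096}} = \frac{1}{2479 + 4 \sqrt{131}} \approx 0.00039607$)
$V - Y{\left(K \right)} = \left(\frac{2479}{6143345} - \frac{4 \sqrt{131}}{6143345}\right) - 17 = - \frac{104434386}{6143345} - \frac{4 \sqrt{131}}{6143345}$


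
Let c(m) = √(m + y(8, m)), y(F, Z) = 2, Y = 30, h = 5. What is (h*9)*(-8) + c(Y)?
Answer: -360 + 4*√2 ≈ -354.34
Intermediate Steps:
c(m) = √(2 + m) (c(m) = √(m + 2) = √(2 + m))
(h*9)*(-8) + c(Y) = (5*9)*(-8) + √(2 + 30) = 45*(-8) + √32 = -360 + 4*√2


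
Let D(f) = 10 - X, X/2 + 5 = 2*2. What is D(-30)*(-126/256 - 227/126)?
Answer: -18497/672 ≈ -27.525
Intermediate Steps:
X = -2 (X = -10 + 2*(2*2) = -10 + 2*4 = -10 + 8 = -2)
D(f) = 12 (D(f) = 10 - 1*(-2) = 10 + 2 = 12)
D(-30)*(-126/256 - 227/126) = 12*(-126/256 - 227/126) = 12*(-126*1/256 - 227*1/126) = 12*(-63/128 - 227/126) = 12*(-18497/8064) = -18497/672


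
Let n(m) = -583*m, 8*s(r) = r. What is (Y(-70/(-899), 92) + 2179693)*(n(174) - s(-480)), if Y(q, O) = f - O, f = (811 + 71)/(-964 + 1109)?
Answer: -32041074163314/145 ≈ -2.2097e+11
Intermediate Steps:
s(r) = r/8
f = 882/145 ≈ 6.0828
Y(q, O) = 882/145 - O
(Y(-70/(-899), 92) + 2179693)*(n(174) - s(-480)) = ((882/145 - 1*92) + 2179693)*(-583*174 - (-480)/8) = ((882/145 - 92) + 2179693)*(-101442 - 1*(-60)) = (-12458/145 + 2179693)*(-101442 + 60) = (316043027/145)*(-101382) = -32041074163314/145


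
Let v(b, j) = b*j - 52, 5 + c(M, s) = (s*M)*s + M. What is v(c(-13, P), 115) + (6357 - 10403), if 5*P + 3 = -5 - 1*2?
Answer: -12148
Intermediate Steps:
P = -2 (P = -⅗ + (-5 - 1*2)/5 = -⅗ + (-5 - 2)/5 = -⅗ + (⅕)*(-7) = -⅗ - 7/5 = -2)
c(M, s) = -5 + M + M*s² (c(M, s) = -5 + ((s*M)*s + M) = -5 + ((M*s)*s + M) = -5 + (M*s² + M) = -5 + (M + M*s²) = -5 + M + M*s²)
v(b, j) = -52 + b*j
v(c(-13, P), 115) + (6357 - 10403) = (-52 + (-5 - 13 - 13*(-2)²)*115) + (6357 - 10403) = (-52 + (-5 - 13 - 13*4)*115) - 4046 = (-52 + (-5 - 13 - 52)*115) - 4046 = (-52 - 70*115) - 4046 = (-52 - 8050) - 4046 = -8102 - 4046 = -12148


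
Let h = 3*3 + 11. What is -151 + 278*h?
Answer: 5409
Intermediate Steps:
h = 20 (h = 9 + 11 = 20)
-151 + 278*h = -151 + 278*20 = -151 + 5560 = 5409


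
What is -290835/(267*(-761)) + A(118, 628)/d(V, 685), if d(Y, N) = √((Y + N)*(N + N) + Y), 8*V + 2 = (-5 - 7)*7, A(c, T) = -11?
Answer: 96945/67729 - 22*√21863/284219 ≈ 1.4199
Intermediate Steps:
V = -43/4 (V = -¼ + ((-5 - 7)*7)/8 = -¼ + (-12*7)/8 = -¼ + (⅛)*(-84) = -¼ - 21/2 = -43/4 ≈ -10.750)
d(Y, N) = √(Y + 2*N*(N + Y)) (d(Y, N) = √((N + Y)*(2*N) + Y) = √(2*N*(N + Y) + Y) = √(Y + 2*N*(N + Y)))
-290835/(267*(-761)) + A(118, 628)/d(V, 685) = -290835/(267*(-761)) - 11/√(-43/4 + 2*685² + 2*685*(-43/4)) = -290835/(-203187) - 11/√(-43/4 + 2*469225 - 29455/2) = -290835*(-1/203187) - 11/√(-43/4 + 938450 - 29455/2) = 96945/67729 - 11*2*√21863/284219 = 96945/67729 - 22*√21863/284219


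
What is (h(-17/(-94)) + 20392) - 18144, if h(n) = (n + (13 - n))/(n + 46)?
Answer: 9759790/4341 ≈ 2248.3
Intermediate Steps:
h(n) = 13/(46 + n)
(h(-17/(-94)) + 20392) - 18144 = (13/(46 - 17/(-94)) + 20392) - 18144 = (13/(46 - 17*(-1/94)) + 20392) - 18144 = (13/(46 + 17/94) + 20392) - 18144 = (13/(4341/94) + 20392) - 18144 = (13*(94/4341) + 20392) - 18144 = (1222/4341 + 20392) - 18144 = 88522894/4341 - 18144 = 9759790/4341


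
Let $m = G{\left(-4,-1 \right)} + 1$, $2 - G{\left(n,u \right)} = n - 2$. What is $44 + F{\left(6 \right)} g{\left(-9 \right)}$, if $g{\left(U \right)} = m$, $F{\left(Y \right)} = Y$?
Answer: $98$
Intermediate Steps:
$G{\left(n,u \right)} = 4 - n$ ($G{\left(n,u \right)} = 2 - \left(n - 2\right) = 2 - \left(-2 + n\right) = 4 - n$)
$m = 9$ ($m = \left(4 - -4\right) + 1 = \left(4 + 4\right) + 1 = 8 + 1 = 9$)
$g{\left(U \right)} = 9$
$44 + F{\left(6 \right)} g{\left(-9 \right)} = 44 + 6 \cdot 9 = 44 + 54 = 98$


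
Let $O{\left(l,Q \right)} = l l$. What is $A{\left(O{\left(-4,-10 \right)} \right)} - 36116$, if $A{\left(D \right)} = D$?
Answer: $-36100$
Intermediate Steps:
$O{\left(l,Q \right)} = l^{2}$
$A{\left(O{\left(-4,-10 \right)} \right)} - 36116 = \left(-4\right)^{2} - 36116 = 16 - 36116 = -36100$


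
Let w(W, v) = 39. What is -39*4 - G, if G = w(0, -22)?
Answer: -195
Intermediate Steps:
G = 39
-39*4 - G = -39*4 - 1*39 = -156 - 39 = -195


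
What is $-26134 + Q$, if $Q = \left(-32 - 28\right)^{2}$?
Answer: $-22534$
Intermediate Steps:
$Q = 3600$ ($Q = \left(-60\right)^{2} = 3600$)
$-26134 + Q = -26134 + 3600 = -22534$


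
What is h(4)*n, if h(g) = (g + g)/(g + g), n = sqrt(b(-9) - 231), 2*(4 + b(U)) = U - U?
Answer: I*sqrt(235) ≈ 15.33*I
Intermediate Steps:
b(U) = -4 (b(U) = -4 + (U - U)/2 = -4 + (1/2)*0 = -4 + 0 = -4)
n = I*sqrt(235) (n = sqrt(-4 - 231) = sqrt(-235) = I*sqrt(235) ≈ 15.33*I)
h(g) = 1 (h(g) = (2*g)/((2*g)) = (2*g)*(1/(2*g)) = 1)
h(4)*n = 1*(I*sqrt(235)) = I*sqrt(235)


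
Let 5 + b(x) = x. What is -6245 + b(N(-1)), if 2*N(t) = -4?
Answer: -6252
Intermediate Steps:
N(t) = -2 (N(t) = (1/2)*(-4) = -2)
b(x) = -5 + x
-6245 + b(N(-1)) = -6245 + (-5 - 2) = -6245 - 7 = -6252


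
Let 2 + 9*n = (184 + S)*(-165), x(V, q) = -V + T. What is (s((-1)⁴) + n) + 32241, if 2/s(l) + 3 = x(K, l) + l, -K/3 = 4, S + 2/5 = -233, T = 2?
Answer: 596639/18 ≈ 33147.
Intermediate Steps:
S = -1167/5 (S = -⅖ - 233 = -1167/5 ≈ -233.40)
K = -12 (K = -3*4 = -12)
x(V, q) = 2 - V (x(V, q) = -V + 2 = 2 - V)
s(l) = 2/(11 + l) (s(l) = 2/(-3 + ((2 - 1*(-12)) + l)) = 2/(-3 + ((2 + 12) + l)) = 2/(-3 + (14 + l)) = 2/(11 + l))
n = 8149/9 (n = -2/9 + ((184 - 1167/5)*(-165))/9 = -2/9 + (-247/5*(-165))/9 = -2/9 + (⅑)*8151 = -2/9 + 2717/3 = 8149/9 ≈ 905.44)
(s((-1)⁴) + n) + 32241 = (2/(11 + (-1)⁴) + 8149/9) + 32241 = (2/(11 + 1) + 8149/9) + 32241 = (2/12 + 8149/9) + 32241 = (2*(1/12) + 8149/9) + 32241 = (⅙ + 8149/9) + 32241 = 16301/18 + 32241 = 596639/18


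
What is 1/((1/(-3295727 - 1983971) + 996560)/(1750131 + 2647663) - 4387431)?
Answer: -23219024186212/101871861242800462493 ≈ -2.2792e-7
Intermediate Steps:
1/((1/(-3295727 - 1983971) + 996560)/(1750131 + 2647663) - 4387431) = 1/((1/(-5279698) + 996560)/4397794 - 4387431) = 1/((-1/5279698 + 996560)*(1/4397794) - 4387431) = 1/((5261535838879/5279698)*(1/4397794) - 4387431) = 1/(5261535838879/23219024186212 - 4387431) = 1/(-101871861242800462493/23219024186212) = -23219024186212/101871861242800462493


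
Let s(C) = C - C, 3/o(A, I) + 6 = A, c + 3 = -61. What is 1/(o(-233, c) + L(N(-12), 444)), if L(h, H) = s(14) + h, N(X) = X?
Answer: -239/2871 ≈ -0.083246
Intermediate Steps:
c = -64 (c = -3 - 61 = -64)
o(A, I) = 3/(-6 + A)
s(C) = 0
L(h, H) = h (L(h, H) = 0 + h = h)
1/(o(-233, c) + L(N(-12), 444)) = 1/(3/(-6 - 233) - 12) = 1/(3/(-239) - 12) = 1/(3*(-1/239) - 12) = 1/(-3/239 - 12) = 1/(-2871/239) = -239/2871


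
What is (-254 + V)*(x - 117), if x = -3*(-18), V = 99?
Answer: 9765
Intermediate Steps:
x = 54
(-254 + V)*(x - 117) = (-254 + 99)*(54 - 117) = -155*(-63) = 9765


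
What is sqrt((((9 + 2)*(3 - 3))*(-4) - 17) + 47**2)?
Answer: 4*sqrt(137) ≈ 46.819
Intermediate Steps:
sqrt((((9 + 2)*(3 - 3))*(-4) - 17) + 47**2) = sqrt(((11*0)*(-4) - 17) + 2209) = sqrt((0*(-4) - 17) + 2209) = sqrt((0 - 17) + 2209) = sqrt(-17 + 2209) = sqrt(2192) = 4*sqrt(137)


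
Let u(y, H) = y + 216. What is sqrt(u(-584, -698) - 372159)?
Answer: I*sqrt(372527) ≈ 610.35*I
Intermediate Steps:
u(y, H) = 216 + y
sqrt(u(-584, -698) - 372159) = sqrt((216 - 584) - 372159) = sqrt(-368 - 372159) = sqrt(-372527) = I*sqrt(372527)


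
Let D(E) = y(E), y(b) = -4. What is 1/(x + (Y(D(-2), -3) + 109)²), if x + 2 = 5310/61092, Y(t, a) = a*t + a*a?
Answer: 3394/57352107 ≈ 5.9178e-5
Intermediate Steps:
D(E) = -4
Y(t, a) = a² + a*t (Y(t, a) = a*t + a² = a² + a*t)
x = -6493/3394 (x = -2 + 5310/61092 = -2 + 5310*(1/61092) = -2 + 295/3394 = -6493/3394 ≈ -1.9131)
1/(x + (Y(D(-2), -3) + 109)²) = 1/(-6493/3394 + (-3*(-3 - 4) + 109)²) = 1/(-6493/3394 + (-3*(-7) + 109)²) = 1/(-6493/3394 + (21 + 109)²) = 1/(-6493/3394 + 130²) = 1/(-6493/3394 + 16900) = 1/(57352107/3394) = 3394/57352107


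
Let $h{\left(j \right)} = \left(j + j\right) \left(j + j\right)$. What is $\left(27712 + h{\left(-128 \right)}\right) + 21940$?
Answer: $115188$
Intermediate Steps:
$h{\left(j \right)} = 4 j^{2}$ ($h{\left(j \right)} = 2 j 2 j = 4 j^{2}$)
$\left(27712 + h{\left(-128 \right)}\right) + 21940 = \left(27712 + 4 \left(-128\right)^{2}\right) + 21940 = \left(27712 + 4 \cdot 16384\right) + 21940 = \left(27712 + 65536\right) + 21940 = 93248 + 21940 = 115188$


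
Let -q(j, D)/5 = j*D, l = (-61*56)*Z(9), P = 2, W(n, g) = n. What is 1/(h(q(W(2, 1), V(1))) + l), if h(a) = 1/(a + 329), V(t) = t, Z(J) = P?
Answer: -319/2179407 ≈ -0.00014637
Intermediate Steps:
Z(J) = 2
l = -6832 (l = -61*56*2 = -3416*2 = -6832)
q(j, D) = -5*D*j (q(j, D) = -5*j*D = -5*D*j)
h(a) = 1/(329 + a)
1/(h(q(W(2, 1), V(1))) + l) = 1/(1/(329 - 5*1*2) - 6832) = 1/(1/(329 - 10) - 6832) = 1/(1/319 - 6832) = 1/(-2179407/319) = -319/2179407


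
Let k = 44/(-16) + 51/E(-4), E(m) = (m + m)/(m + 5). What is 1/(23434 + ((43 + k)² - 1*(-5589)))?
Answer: 64/1930913 ≈ 3.3145e-5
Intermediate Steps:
E(m) = 2*m/(5 + m) (E(m) = (2*m)/(5 + m) = 2*m/(5 + m))
k = -73/8 (k = 44/(-16) + 51/((2*(-4)/(5 - 4))) = 44*(-1/16) + 51/((2*(-4)/1)) = -11/4 + 51/((2*(-4)*1)) = -11/4 + 51/(-8) = -11/4 + 51*(-⅛) = -11/4 - 51/8 = -73/8 ≈ -9.1250)
1/(23434 + ((43 + k)² - 1*(-5589))) = 1/(23434 + ((43 - 73/8)² - 1*(-5589))) = 1/(23434 + ((271/8)² + 5589)) = 1/(23434 + (73441/64 + 5589)) = 1/(23434 + 431137/64) = 1/(1930913/64) = 64/1930913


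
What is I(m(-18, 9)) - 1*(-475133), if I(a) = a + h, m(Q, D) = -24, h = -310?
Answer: 474799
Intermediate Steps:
I(a) = -310 + a (I(a) = a - 310 = -310 + a)
I(m(-18, 9)) - 1*(-475133) = (-310 - 24) - 1*(-475133) = -334 + 475133 = 474799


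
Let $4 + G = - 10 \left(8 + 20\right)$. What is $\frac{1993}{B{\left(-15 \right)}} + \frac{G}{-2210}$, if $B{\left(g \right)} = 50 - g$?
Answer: $\frac{34023}{1105} \approx 30.79$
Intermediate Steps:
$G = -284$ ($G = -4 - 10 \left(8 + 20\right) = -4 - 280 = -284$)
$\frac{1993}{B{\left(-15 \right)}} + \frac{G}{-2210} = \frac{1993}{50 - -15} - \frac{284}{-2210} = \frac{1993}{50 + 15} - - \frac{142}{1105} = \frac{1993}{65} + \frac{142}{1105} = \frac{34023}{1105}$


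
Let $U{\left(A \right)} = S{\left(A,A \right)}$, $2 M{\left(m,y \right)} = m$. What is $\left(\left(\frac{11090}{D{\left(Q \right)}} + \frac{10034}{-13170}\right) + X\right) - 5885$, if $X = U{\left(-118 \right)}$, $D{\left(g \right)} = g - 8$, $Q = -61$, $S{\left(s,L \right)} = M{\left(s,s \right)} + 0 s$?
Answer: $- \frac{308235487}{50485} \approx -6105.5$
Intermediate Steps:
$M{\left(m,y \right)} = \frac{m}{2}$
$S{\left(s,L \right)} = \frac{s}{2}$ ($S{\left(s,L \right)} = \frac{s}{2} + 0 s = \frac{s}{2} + 0 = \frac{s}{2}$)
$D{\left(g \right)} = -8 + g$ ($D{\left(g \right)} = g - 8 = -8 + g$)
$U{\left(A \right)} = \frac{A}{2}$
$X = -59$ ($X = \frac{1}{2} \left(-118\right) = -59$)
$\left(\left(\frac{11090}{D{\left(Q \right)}} + \frac{10034}{-13170}\right) + X\right) - 5885 = \left(\left(\frac{11090}{-8 - 61} + \frac{10034}{-13170}\right) - 59\right) - 5885 = \left(\left(\frac{11090}{-69} + 10034 \left(- \frac{1}{13170}\right)\right) - 59\right) - 5885 = \left(\left(11090 \left(- \frac{1}{69}\right) - \frac{5017}{6585}\right) - 59\right) - 5885 = \left(\left(- \frac{11090}{69} - \frac{5017}{6585}\right) - 59\right) - 5885 = \left(- \frac{8152647}{50485} - 59\right) - 5885 = - \frac{11131262}{50485} - 5885 = - \frac{308235487}{50485}$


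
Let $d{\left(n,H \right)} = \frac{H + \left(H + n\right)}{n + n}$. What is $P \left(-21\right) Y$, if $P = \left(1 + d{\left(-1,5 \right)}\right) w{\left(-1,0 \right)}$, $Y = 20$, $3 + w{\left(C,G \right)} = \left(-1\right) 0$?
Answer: $-4410$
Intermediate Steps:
$w{\left(C,G \right)} = -3$ ($w{\left(C,G \right)} = -3 - 0 = -3 + 0 = -3$)
$d{\left(n,H \right)} = \frac{n + 2 H}{2 n}$
$P = \frac{21}{2}$ ($P = \left(1 + \frac{5 + \frac{1}{2} \left(-1\right)}{-1}\right) \left(-3\right) = \left(1 - \left(5 - \frac{1}{2}\right)\right) \left(-3\right) = \left(1 - \frac{9}{2}\right) \left(-3\right) = \left(- \frac{7}{2}\right) \left(-3\right) = \frac{21}{2} \approx 10.5$)
$P \left(-21\right) Y = \frac{21}{2} \left(-21\right) 20 = \left(- \frac{441}{2}\right) 20 = -4410$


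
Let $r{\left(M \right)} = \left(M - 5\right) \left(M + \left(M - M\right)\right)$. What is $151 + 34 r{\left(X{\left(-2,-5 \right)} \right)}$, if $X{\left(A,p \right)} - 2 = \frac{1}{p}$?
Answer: $- \frac{1121}{25} \approx -44.84$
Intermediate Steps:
$X{\left(A,p \right)} = 2 + \frac{1}{p}$
$r{\left(M \right)} = M \left(-5 + M\right)$ ($r{\left(M \right)} = \left(-5 + M\right) \left(M + 0\right) = \left(-5 + M\right) M = M \left(-5 + M\right)$)
$151 + 34 r{\left(X{\left(-2,-5 \right)} \right)} = 151 + 34 \left(2 + \frac{1}{-5}\right) \left(-5 + \left(2 + \frac{1}{-5}\right)\right) = 151 + 34 \left(2 - \frac{1}{5}\right) \left(-5 + \left(2 - \frac{1}{5}\right)\right) = 151 + 34 \frac{9 \left(-5 + \frac{9}{5}\right)}{5} = 151 + 34 \cdot \frac{9}{5} \left(- \frac{16}{5}\right) = 151 + 34 \left(- \frac{144}{25}\right) = 151 - \frac{4896}{25} = - \frac{1121}{25}$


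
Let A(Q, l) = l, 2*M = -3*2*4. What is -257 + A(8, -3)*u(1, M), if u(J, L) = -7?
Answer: -236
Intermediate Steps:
M = -12 (M = (-3*2*4)/2 = (-6*4)/2 = (½)*(-24) = -12)
-257 + A(8, -3)*u(1, M) = -257 - 3*(-7) = -257 + 21 = -236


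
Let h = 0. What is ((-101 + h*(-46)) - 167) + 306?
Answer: 38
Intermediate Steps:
((-101 + h*(-46)) - 167) + 306 = ((-101 + 0*(-46)) - 167) + 306 = ((-101 + 0) - 167) + 306 = (-101 - 167) + 306 = -268 + 306 = 38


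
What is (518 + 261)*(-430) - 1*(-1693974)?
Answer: 1359004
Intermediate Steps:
(518 + 261)*(-430) - 1*(-1693974) = 779*(-430) + 1693974 = -334970 + 1693974 = 1359004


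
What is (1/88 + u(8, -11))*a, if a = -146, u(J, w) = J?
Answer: -51465/44 ≈ -1169.7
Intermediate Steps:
(1/88 + u(8, -11))*a = (1/88 + 8)*(-146) = (705/88)*(-146) = -51465/44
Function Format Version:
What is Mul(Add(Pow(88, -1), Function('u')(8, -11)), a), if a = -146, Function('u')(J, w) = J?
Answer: Rational(-51465, 44) ≈ -1169.7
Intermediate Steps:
Mul(Add(Pow(88, -1), Function('u')(8, -11)), a) = Mul(Add(Pow(88, -1), 8), -146) = Mul(Add(Rational(1, 88), 8), -146) = Mul(Rational(705, 88), -146) = Rational(-51465, 44)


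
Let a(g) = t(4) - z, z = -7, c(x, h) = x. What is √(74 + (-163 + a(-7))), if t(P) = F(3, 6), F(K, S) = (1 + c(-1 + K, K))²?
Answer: I*√73 ≈ 8.544*I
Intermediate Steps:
F(K, S) = K² (F(K, S) = (1 + (-1 + K))² = K²)
t(P) = 9 (t(P) = 3² = 9)
a(g) = 16 (a(g) = 9 - 1*(-7) = 9 + 7 = 16)
√(74 + (-163 + a(-7))) = √(74 + (-163 + 16)) = √(74 - 147) = √(-73) = I*√73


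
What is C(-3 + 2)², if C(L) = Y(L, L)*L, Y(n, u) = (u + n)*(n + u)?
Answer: 16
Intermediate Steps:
Y(n, u) = (n + u)² (Y(n, u) = (n + u)*(n + u) = (n + u)²)
C(L) = 4*L³ (C(L) = (L + L)²*L = (2*L)²*L = (4*L²)*L = 4*L³)
C(-3 + 2)² = (4*(-3 + 2)³)² = (4*(-1)³)² = (4*(-1))² = (-4)² = 16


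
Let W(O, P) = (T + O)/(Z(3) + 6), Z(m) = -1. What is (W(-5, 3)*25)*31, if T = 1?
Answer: -620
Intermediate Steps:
W(O, P) = 1/5 + O/5 (W(O, P) = (1 + O)/(-1 + 6) = (1 + O)/5 = (1 + O)*(1/5) = 1/5 + O/5)
(W(-5, 3)*25)*31 = ((1/5 + (1/5)*(-5))*25)*31 = ((1/5 - 1)*25)*31 = -4/5*25*31 = -20*31 = -620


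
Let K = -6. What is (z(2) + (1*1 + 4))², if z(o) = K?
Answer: 1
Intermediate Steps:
z(o) = -6
(z(2) + (1*1 + 4))² = (-6 + (1*1 + 4))² = (-6 + (1 + 4))² = (-6 + 5)² = (-1)² = 1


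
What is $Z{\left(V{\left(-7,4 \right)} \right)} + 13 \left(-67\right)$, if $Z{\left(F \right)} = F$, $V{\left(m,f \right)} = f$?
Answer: $-867$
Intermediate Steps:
$Z{\left(V{\left(-7,4 \right)} \right)} + 13 \left(-67\right) = 4 + 13 \left(-67\right) = 4 - 871 = -867$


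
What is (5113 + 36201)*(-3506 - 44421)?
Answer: -1980056078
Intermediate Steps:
(5113 + 36201)*(-3506 - 44421) = 41314*(-47927) = -1980056078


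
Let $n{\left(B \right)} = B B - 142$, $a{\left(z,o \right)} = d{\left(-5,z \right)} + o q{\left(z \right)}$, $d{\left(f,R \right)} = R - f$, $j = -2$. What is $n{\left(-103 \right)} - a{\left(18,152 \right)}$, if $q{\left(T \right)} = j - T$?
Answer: $13484$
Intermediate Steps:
$q{\left(T \right)} = -2 - T$
$a{\left(z,o \right)} = 5 + z + o \left(-2 - z\right)$ ($a{\left(z,o \right)} = \left(z - -5\right) + o \left(-2 - z\right) = \left(z + 5\right) + o \left(-2 - z\right) = \left(5 + z\right) + o \left(-2 - z\right) = 5 + z + o \left(-2 - z\right)$)
$n{\left(B \right)} = -142 + B^{2}$ ($n{\left(B \right)} = B^{2} - 142 = -142 + B^{2}$)
$n{\left(-103 \right)} - a{\left(18,152 \right)} = \left(-142 + \left(-103\right)^{2}\right) - \left(5 + 18 - 152 \left(2 + 18\right)\right) = \left(-142 + 10609\right) - \left(5 + 18 - 152 \cdot 20\right) = 10467 - \left(5 + 18 - 3040\right) = 10467 - -3017 = 10467 + 3017 = 13484$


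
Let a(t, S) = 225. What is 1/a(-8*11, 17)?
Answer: 1/225 ≈ 0.0044444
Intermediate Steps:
1/a(-8*11, 17) = 1/225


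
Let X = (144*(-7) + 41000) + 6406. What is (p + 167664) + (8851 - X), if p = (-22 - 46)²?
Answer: 134741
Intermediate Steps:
p = 4624 (p = (-68)² = 4624)
X = 46398 (X = (-1008 + 41000) + 6406 = 39992 + 6406 = 46398)
(p + 167664) + (8851 - X) = (4624 + 167664) + (8851 - 1*46398) = 172288 + (8851 - 46398) = 172288 - 37547 = 134741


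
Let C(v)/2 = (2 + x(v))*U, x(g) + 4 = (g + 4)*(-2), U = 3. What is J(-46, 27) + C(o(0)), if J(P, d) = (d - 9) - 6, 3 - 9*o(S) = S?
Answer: -52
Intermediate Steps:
o(S) = 1/3 - S/9
J(P, d) = -15 + d (J(P, d) = (-9 + d) - 6 = -15 + d)
x(g) = -12 - 2*g (x(g) = -4 + (g + 4)*(-2) = -4 + (4 + g)*(-2) = -4 + (-8 - 2*g) = -12 - 2*g)
C(v) = -60 - 12*v (C(v) = 2*((2 + (-12 - 2*v))*3) = 2*((-10 - 2*v)*3) = 2*(-30 - 6*v) = -60 - 12*v)
J(-46, 27) + C(o(0)) = (-15 + 27) + (-60 - 12*(1/3 - 1/9*0)) = 12 + (-60 - 12*(1/3 + 0)) = 12 + (-60 - 12*1/3) = 12 + (-60 - 4) = 12 - 64 = -52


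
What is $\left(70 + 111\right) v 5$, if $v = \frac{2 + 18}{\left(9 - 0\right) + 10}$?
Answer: $\frac{18100}{19} \approx 952.63$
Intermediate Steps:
$v = \frac{20}{19}$ ($v = \frac{20}{\left(9 + 0\right) + 10} = \frac{20}{9 + 10} = \frac{20}{19} \approx 1.0526$)
$\left(70 + 111\right) v 5 = \left(70 + 111\right) \frac{20}{19} \cdot 5 = 181 \cdot \frac{100}{19} = \frac{18100}{19}$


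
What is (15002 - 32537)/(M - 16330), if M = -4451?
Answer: 5845/6927 ≈ 0.84380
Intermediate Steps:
(15002 - 32537)/(M - 16330) = (15002 - 32537)/(-4451 - 16330) = -17535/(-20781) = -17535*(-1/20781) = 5845/6927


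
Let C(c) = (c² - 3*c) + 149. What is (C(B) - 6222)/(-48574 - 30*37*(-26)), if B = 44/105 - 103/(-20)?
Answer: 1068753419/3477549600 ≈ 0.30733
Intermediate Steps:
B = 2339/420 (B = 44*(1/105) - 103*(-1/20) = 44/105 + 103/20 = 2339/420 ≈ 5.5690)
C(c) = 149 + c² - 3*c
(C(B) - 6222)/(-48574 - 30*37*(-26)) = ((149 + (2339/420)² - 3*2339/420) - 6222)/(-48574 - 30*37*(-26)) = ((149 + 5470921/176400 - 2339/140) - 6222)/(-48574 - 1110*(-26)) = (28807381/176400 - 6222)/(-48574 + 28860) = -1068753419/176400/(-19714) = -1068753419/176400*(-1/19714) = 1068753419/3477549600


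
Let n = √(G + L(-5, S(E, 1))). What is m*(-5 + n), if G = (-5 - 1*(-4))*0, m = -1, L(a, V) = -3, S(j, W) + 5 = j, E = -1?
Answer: 5 - I*√3 ≈ 5.0 - 1.732*I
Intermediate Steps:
S(j, W) = -5 + j
G = 0 (G = (-5 + 4)*0 = -1*0 = 0)
n = I*√3 (n = √(0 - 3) = √(-3) = I*√3 ≈ 1.732*I)
m*(-5 + n) = -(-5 + I*√3) = 5 - I*√3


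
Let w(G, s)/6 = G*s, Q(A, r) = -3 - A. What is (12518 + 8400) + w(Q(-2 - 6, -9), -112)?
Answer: 17558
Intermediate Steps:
w(G, s) = 6*G*s (w(G, s) = 6*(G*s) = 6*G*s)
(12518 + 8400) + w(Q(-2 - 6, -9), -112) = (12518 + 8400) + 6*(-3 - (-2 - 6))*(-112) = 20918 + 6*(-3 - 1*(-8))*(-112) = 20918 + 6*(-3 + 8)*(-112) = 20918 + 6*5*(-112) = 20918 - 3360 = 17558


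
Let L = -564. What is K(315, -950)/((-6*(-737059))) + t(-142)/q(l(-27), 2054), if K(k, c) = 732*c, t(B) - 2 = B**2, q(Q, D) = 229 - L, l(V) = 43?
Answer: 14771623094/584487787 ≈ 25.273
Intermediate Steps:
q(Q, D) = 793 (q(Q, D) = 229 - 1*(-564) = 229 + 564 = 793)
t(B) = 2 + B**2
K(315, -950)/((-6*(-737059))) + t(-142)/q(l(-27), 2054) = (732*(-950))/((-6*(-737059))) + (2 + (-142)**2)/793 = -695400/4422354 + (2 + 20164)*(1/793) = -695400*1/4422354 + 20166*(1/793) = -115900/737059 + 20166/793 = 14771623094/584487787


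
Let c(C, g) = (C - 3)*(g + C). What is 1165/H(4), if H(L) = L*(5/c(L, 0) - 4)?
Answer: -1165/11 ≈ -105.91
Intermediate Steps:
c(C, g) = (-3 + C)*(C + g)
H(L) = L*(-4 + 5/(L**2 - 3*L)) (H(L) = L*(5/(L**2 - 3*L - 3*0 + L*0) - 4) = L*(5/(L**2 - 3*L + 0 + 0) - 4) = L*(5/(L**2 - 3*L) - 4) = L*(-4 + 5/(L**2 - 3*L)))
1165/H(4) = 1165/(((5 - 4*4*(-3 + 4))/(-3 + 4))) = 1165/(((5 - 4*4*1)/1)) = 1165/((1*(5 - 16))) = 1165/((1*(-11))) = 1165/(-11) = 1165*(-1/11) = -1165/11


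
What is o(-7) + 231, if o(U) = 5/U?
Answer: 1612/7 ≈ 230.29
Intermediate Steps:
o(-7) + 231 = 5/(-7) + 231 = 5*(-⅐) + 231 = -5/7 + 231 = 1612/7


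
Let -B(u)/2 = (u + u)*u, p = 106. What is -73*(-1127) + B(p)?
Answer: 37327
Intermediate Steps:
B(u) = -4*u² (B(u) = -2*(u + u)*u = -2*2*u*u = -4*u²)
-73*(-1127) + B(p) = -73*(-1127) - 4*106² = 82271 - 4*11236 = 82271 - 44944 = 37327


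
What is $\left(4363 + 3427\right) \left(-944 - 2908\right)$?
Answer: $-30007080$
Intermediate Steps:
$\left(4363 + 3427\right) \left(-944 - 2908\right) = 7790 \left(-3852\right) = -30007080$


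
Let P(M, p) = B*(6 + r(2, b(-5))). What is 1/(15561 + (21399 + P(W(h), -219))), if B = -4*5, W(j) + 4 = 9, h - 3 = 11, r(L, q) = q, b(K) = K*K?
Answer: 1/36340 ≈ 2.7518e-5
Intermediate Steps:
b(K) = K²
h = 14 (h = 3 + 11 = 14)
W(j) = 5 (W(j) = -4 + 9 = 5)
B = -20
P(M, p) = -620 (P(M, p) = -20*(6 + (-5)²) = -20*(6 + 25) = -20*31 = -620)
1/(15561 + (21399 + P(W(h), -219))) = 1/(15561 + (21399 - 620)) = 1/(15561 + 20779) = 1/36340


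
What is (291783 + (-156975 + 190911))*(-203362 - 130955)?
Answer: -108893398923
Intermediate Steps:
(291783 + (-156975 + 190911))*(-203362 - 130955) = (291783 + 33936)*(-334317) = 325719*(-334317) = -108893398923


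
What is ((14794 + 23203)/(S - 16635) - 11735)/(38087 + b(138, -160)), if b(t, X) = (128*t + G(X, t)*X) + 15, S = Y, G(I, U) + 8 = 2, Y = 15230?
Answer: -8262836/39850015 ≈ -0.20735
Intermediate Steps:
G(I, U) = -6 (G(I, U) = -8 + 2 = -6)
S = 15230
b(t, X) = 15 - 6*X + 128*t (b(t, X) = (128*t - 6*X) + 15 = (-6*X + 128*t) + 15 = 15 - 6*X + 128*t)
((14794 + 23203)/(S - 16635) - 11735)/(38087 + b(138, -160)) = ((14794 + 23203)/(15230 - 16635) - 11735)/(38087 + (15 - 6*(-160) + 128*138)) = (37997/(-1405) - 11735)/(38087 + (15 + 960 + 17664)) = (37997*(-1/1405) - 11735)/(38087 + 18639) = (-37997/1405 - 11735)/56726 = -16525672/1405*1/56726 = -8262836/39850015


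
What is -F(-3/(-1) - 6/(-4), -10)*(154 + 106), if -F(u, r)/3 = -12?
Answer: -9360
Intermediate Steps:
F(u, r) = 36 (F(u, r) = -3*(-12) = 36)
-F(-3/(-1) - 6/(-4), -10)*(154 + 106) = -36*(154 + 106) = -36*260 = -1*9360 = -9360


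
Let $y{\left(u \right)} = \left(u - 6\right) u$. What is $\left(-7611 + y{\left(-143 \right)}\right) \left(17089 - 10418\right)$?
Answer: $91366016$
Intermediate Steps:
$y{\left(u \right)} = u \left(-6 + u\right)$ ($y{\left(u \right)} = \left(-6 + u\right) u = u \left(-6 + u\right)$)
$\left(-7611 + y{\left(-143 \right)}\right) \left(17089 - 10418\right) = \left(-7611 - 143 \left(-6 - 143\right)\right) \left(17089 - 10418\right) = \left(-7611 - -21307\right) 6671 = \left(-7611 + 21307\right) 6671 = 13696 \cdot 6671 = 91366016$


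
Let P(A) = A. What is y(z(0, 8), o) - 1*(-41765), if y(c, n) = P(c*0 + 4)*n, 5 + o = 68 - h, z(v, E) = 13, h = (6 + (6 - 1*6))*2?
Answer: 41969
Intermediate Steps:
h = 12 (h = (6 + (6 - 6))*2 = (6 + 0)*2 = 6*2 = 12)
o = 51 (o = -5 + (68 - 1*12) = -5 + (68 - 12) = -5 + 56 = 51)
y(c, n) = 4*n (y(c, n) = (c*0 + 4)*n = (0 + 4)*n = 4*n)
y(z(0, 8), o) - 1*(-41765) = 4*51 - 1*(-41765) = 204 + 41765 = 41969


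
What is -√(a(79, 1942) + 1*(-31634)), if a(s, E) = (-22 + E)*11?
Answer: -I*√10514 ≈ -102.54*I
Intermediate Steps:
a(s, E) = -242 + 11*E
-√(a(79, 1942) + 1*(-31634)) = -√((-242 + 11*1942) + 1*(-31634)) = -√((-242 + 21362) - 31634) = -√(21120 - 31634) = -√(-10514) = -I*√10514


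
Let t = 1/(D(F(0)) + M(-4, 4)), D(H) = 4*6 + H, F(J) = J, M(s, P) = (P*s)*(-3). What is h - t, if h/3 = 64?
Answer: 13823/72 ≈ 191.99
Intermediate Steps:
M(s, P) = -3*P*s
D(H) = 24 + H
h = 192 (h = 3*64 = 192)
t = 1/72 (t = 1/((24 + 0) - 3*4*(-4)) = 1/(24 + 48) = 1/72 ≈ 0.013889)
h - t = 192 - 1*1/72 = 192 - 1/72 = 13823/72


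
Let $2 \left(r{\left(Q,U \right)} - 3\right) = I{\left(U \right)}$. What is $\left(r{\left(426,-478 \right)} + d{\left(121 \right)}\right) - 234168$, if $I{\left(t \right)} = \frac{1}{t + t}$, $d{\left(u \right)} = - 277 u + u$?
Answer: $- \frac{511576633}{1912} \approx -2.6756 \cdot 10^{5}$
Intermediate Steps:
$d{\left(u \right)} = - 276 u$
$I{\left(t \right)} = \frac{1}{2 t}$
$r{\left(Q,U \right)} = 3 + \frac{1}{4 U}$ ($r{\left(Q,U \right)} = 3 + \frac{\frac{1}{2} \frac{1}{U}}{2} = 3 + \frac{1}{4 U}$)
$\left(r{\left(426,-478 \right)} + d{\left(121 \right)}\right) - 234168 = \left(\left(3 + \frac{1}{4 \left(-478\right)}\right) - 33396\right) - 234168 = \left(\left(3 + \frac{1}{4} \left(- \frac{1}{478}\right)\right) - 33396\right) - 234168 = \left(\left(3 - \frac{1}{1912}\right) - 33396\right) - 234168 = \left(\frac{5735}{1912} - 33396\right) - 234168 = - \frac{63847417}{1912} - 234168 = - \frac{511576633}{1912}$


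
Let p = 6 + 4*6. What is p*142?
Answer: 4260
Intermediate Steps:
p = 30 (p = 6 + 24 = 30)
p*142 = 30*142 = 4260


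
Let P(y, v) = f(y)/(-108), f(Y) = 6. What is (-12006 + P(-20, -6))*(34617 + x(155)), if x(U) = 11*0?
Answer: -2493681751/6 ≈ -4.1561e+8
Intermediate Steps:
x(U) = 0
P(y, v) = -1/18 (P(y, v) = 6/(-108) = 6*(-1/108) = -1/18)
(-12006 + P(-20, -6))*(34617 + x(155)) = (-12006 - 1/18)*(34617 + 0) = -216109/18*34617 = -2493681751/6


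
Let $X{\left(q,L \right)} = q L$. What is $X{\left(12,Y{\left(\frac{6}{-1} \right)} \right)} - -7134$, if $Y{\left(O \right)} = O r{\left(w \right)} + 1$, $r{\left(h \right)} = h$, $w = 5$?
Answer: $6786$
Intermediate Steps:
$Y{\left(O \right)} = 1 + 5 O$ ($Y{\left(O \right)} = O 5 + 1 = 5 O + 1 = 1 + 5 O$)
$X{\left(q,L \right)} = L q$
$X{\left(12,Y{\left(\frac{6}{-1} \right)} \right)} - -7134 = \left(1 + 5 \frac{6}{-1}\right) 12 - -7134 = \left(1 + 5 \cdot 6 \left(-1\right)\right) 12 + 7134 = \left(1 + 5 \left(-6\right)\right) 12 + 7134 = \left(1 - 30\right) 12 + 7134 = \left(-29\right) 12 + 7134 = -348 + 7134 = 6786$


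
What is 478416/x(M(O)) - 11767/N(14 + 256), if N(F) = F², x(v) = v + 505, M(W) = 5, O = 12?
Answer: 1162350841/1239300 ≈ 937.91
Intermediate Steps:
x(v) = 505 + v
478416/x(M(O)) - 11767/N(14 + 256) = 478416/(505 + 5) - 11767/(14 + 256)² = 478416/510 - 11767/(270²) = 478416*(1/510) - 11767/72900 = 79736/85 - 11767*1/72900 = 79736/85 - 11767/72900 = 1162350841/1239300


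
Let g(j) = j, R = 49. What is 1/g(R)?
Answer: 1/49 ≈ 0.020408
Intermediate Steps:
1/g(R) = 1/49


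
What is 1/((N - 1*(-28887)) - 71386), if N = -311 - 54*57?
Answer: -1/45888 ≈ -2.1792e-5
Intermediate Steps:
N = -3389 (N = -311 - 3078 = -3389)
1/((N - 1*(-28887)) - 71386) = 1/((-3389 - 1*(-28887)) - 71386) = 1/((-3389 + 28887) - 71386) = 1/(25498 - 71386) = 1/(-45888) = -1/45888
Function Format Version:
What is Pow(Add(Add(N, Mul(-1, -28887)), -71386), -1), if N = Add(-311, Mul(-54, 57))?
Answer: Rational(-1, 45888) ≈ -2.1792e-5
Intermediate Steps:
N = -3389 (N = Add(-311, -3078) = -3389)
Pow(Add(Add(N, Mul(-1, -28887)), -71386), -1) = Pow(Add(Add(-3389, Mul(-1, -28887)), -71386), -1) = Pow(Add(Add(-3389, 28887), -71386), -1) = Pow(Add(25498, -71386), -1) = Pow(-45888, -1) = Rational(-1, 45888)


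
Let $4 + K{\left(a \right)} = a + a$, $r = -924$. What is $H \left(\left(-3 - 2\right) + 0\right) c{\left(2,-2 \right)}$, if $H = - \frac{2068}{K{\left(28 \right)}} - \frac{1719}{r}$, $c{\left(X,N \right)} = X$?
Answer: $\frac{758935}{2002} \approx 379.09$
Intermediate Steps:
$K{\left(a \right)} = -4 + 2 a$ ($K{\left(a \right)} = -4 + \left(a + a\right) = -4 + 2 a$)
$H = - \frac{151787}{4004}$ ($H = - \frac{2068}{-4 + 2 \cdot 28} - \frac{1719}{-924} = - \frac{2068}{-4 + 56} - - \frac{573}{308} = - \frac{2068}{52} + \frac{573}{308} = \left(-2068\right) \frac{1}{52} + \frac{573}{308} = - \frac{517}{13} + \frac{573}{308} = - \frac{151787}{4004} \approx -37.909$)
$H \left(\left(-3 - 2\right) + 0\right) c{\left(2,-2 \right)} = - \frac{151787 \left(\left(-3 - 2\right) + 0\right) 2}{4004} = - \frac{151787 \left(-5 + 0\right) 2}{4004} = - \frac{151787 \left(\left(-5\right) 2\right)}{4004} = \left(- \frac{151787}{4004}\right) \left(-10\right) = \frac{758935}{2002}$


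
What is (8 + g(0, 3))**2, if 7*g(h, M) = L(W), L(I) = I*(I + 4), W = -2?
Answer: 2704/49 ≈ 55.184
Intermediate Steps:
L(I) = I*(4 + I)
g(h, M) = -4/7 (g(h, M) = (-2*(4 - 2))/7 = (-2*2)/7 = (1/7)*(-4) = -4/7)
(8 + g(0, 3))**2 = (8 - 4/7)**2 = (52/7)**2 = 2704/49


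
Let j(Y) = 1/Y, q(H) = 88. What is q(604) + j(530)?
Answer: 46641/530 ≈ 88.002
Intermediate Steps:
q(604) + j(530) = 88 + 1/530 = 46641/530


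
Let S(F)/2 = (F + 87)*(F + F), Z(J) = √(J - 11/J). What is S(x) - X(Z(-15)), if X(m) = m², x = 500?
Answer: 17610214/15 ≈ 1.1740e+6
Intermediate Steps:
S(F) = 4*F*(87 + F) (S(F) = 2*((F + 87)*(F + F)) = 2*((87 + F)*(2*F)) = 2*(2*F*(87 + F)) = 4*F*(87 + F))
S(x) - X(Z(-15)) = 4*500*(87 + 500) - (√(-15 - 11/(-15)))² = 4*500*587 - (√(-15 - 11*(-1/15)))² = 1174000 - (√(-15 + 11/15))² = 1174000 - (√(-214/15))² = 1174000 - (I*√3210/15)² = 1174000 - 1*(-214/15) = 1174000 + 214/15 = 17610214/15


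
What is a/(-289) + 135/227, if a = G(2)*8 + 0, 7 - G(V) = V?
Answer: 29935/65603 ≈ 0.45631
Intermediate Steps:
G(V) = 7 - V
a = 40 (a = (7 - 1*2)*8 + 0 = (7 - 2)*8 + 0 = 5*8 + 0 = 40 + 0 = 40)
a/(-289) + 135/227 = 40/(-289) + 135/227 = 40*(-1/289) + 135*(1/227) = -40/289 + 135/227 = 29935/65603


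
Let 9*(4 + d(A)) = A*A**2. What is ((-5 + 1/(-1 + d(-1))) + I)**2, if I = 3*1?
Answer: 10201/2116 ≈ 4.8209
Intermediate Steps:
d(A) = -4 + A**3/9 (d(A) = -4 + (A*A**2)/9 = -4 + A**3/9)
I = 3
((-5 + 1/(-1 + d(-1))) + I)**2 = ((-5 + 1/(-1 + (-4 + (1/9)*(-1)**3))) + 3)**2 = ((-5 + 1/(-1 + (-4 + (1/9)*(-1)))) + 3)**2 = ((-5 + 1/(-1 + (-4 - 1/9))) + 3)**2 = ((-5 + 1/(-1 - 37/9)) + 3)**2 = ((-5 + 1/(-46/9)) + 3)**2 = ((-5 - 9/46) + 3)**2 = (-239/46 + 3)**2 = (-101/46)**2 = 10201/2116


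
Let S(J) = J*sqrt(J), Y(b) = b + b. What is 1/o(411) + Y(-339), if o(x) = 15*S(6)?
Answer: -678 + sqrt(6)/540 ≈ -678.00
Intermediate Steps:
Y(b) = 2*b
S(J) = J**(3/2)
o(x) = 90*sqrt(6) (o(x) = 15*6**(3/2) = 15*(6*sqrt(6)) = 90*sqrt(6))
1/o(411) + Y(-339) = 1/(90*sqrt(6)) + 2*(-339) = sqrt(6)/540 - 678 = -678 + sqrt(6)/540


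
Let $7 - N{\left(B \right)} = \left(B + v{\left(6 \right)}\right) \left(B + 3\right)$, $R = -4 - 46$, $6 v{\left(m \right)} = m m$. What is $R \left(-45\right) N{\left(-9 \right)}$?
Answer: $-24750$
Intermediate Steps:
$v{\left(m \right)} = \frac{m^{2}}{6}$ ($v{\left(m \right)} = \frac{m m}{6} = \frac{m^{2}}{6}$)
$R = -50$
$N{\left(B \right)} = 7 - \left(3 + B\right) \left(6 + B\right)$ ($N{\left(B \right)} = 7 - \left(B + \frac{6^{2}}{6}\right) \left(B + 3\right) = 7 - \left(B + \frac{1}{6} \cdot 36\right) \left(3 + B\right) = 7 - \left(B + 6\right) \left(3 + B\right) = 7 - \left(6 + B\right) \left(3 + B\right) = 7 - \left(3 + B\right) \left(6 + B\right)$)
$R \left(-45\right) N{\left(-9 \right)} = \left(-50\right) \left(-45\right) \left(-11 - \left(-9\right)^{2} - -81\right) = 2250 \left(-11 - 81 + 81\right) = 2250 \left(-11\right) = -24750$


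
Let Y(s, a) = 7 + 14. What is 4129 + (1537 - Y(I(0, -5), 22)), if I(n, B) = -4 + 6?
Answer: 5645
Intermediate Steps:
I(n, B) = 2
Y(s, a) = 21
4129 + (1537 - Y(I(0, -5), 22)) = 4129 + (1537 - 1*21) = 4129 + (1537 - 21) = 4129 + 1516 = 5645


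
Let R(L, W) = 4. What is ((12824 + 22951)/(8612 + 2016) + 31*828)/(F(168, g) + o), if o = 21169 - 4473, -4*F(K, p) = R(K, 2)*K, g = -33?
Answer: 272835279/175659584 ≈ 1.5532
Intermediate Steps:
F(K, p) = -K
o = 16696
((12824 + 22951)/(8612 + 2016) + 31*828)/(F(168, g) + o) = ((12824 + 22951)/(8612 + 2016) + 31*828)/(-1*168 + 16696) = (35775/10628 + 25668)/(-168 + 16696) = (35775*(1/10628) + 25668)/16528 = (35775/10628 + 25668)*(1/16528) = (272835279/10628)*(1/16528) = 272835279/175659584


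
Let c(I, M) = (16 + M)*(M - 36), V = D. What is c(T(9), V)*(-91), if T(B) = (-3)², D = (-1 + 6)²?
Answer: 41041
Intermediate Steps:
D = 25 (D = 5² = 25)
T(B) = 9
V = 25
c(I, M) = (-36 + M)*(16 + M) (c(I, M) = (16 + M)*(-36 + M) = (-36 + M)*(16 + M))
c(T(9), V)*(-91) = (-576 + 25² - 20*25)*(-91) = (-576 + 625 - 500)*(-91) = -451*(-91) = 41041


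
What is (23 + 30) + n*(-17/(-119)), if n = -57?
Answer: 314/7 ≈ 44.857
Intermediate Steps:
(23 + 30) + n*(-17/(-119)) = (23 + 30) - (-969)/(-119) = 53 - (-969)*(-1)/119 = 53 - 57*⅐ = 53 - 57/7 = 314/7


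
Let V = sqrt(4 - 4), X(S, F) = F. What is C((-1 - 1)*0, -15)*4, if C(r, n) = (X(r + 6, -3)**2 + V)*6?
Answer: 216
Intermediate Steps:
V = 0 (V = sqrt(0) = 0)
C(r, n) = 54 (C(r, n) = ((-3)**2 + 0)*6 = (9 + 0)*6 = 9*6 = 54)
C((-1 - 1)*0, -15)*4 = 54*4 = 216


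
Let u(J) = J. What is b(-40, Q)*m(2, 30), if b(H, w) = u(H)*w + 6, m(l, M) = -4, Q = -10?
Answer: -1624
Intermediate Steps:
b(H, w) = 6 + H*w (b(H, w) = H*w + 6 = 6 + H*w)
b(-40, Q)*m(2, 30) = (6 - 40*(-10))*(-4) = (6 + 400)*(-4) = 406*(-4) = -1624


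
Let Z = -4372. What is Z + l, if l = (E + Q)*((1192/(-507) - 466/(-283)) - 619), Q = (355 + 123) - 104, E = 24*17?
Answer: -70159464698/143481 ≈ -4.8898e+5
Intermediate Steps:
E = 408
Q = 374 (Q = 478 - 104 = 374)
l = -69532165766/143481 (l = (408 + 374)*((1192/(-507) - 466/(-283)) - 619) = 782*((1192*(-1/507) - 466*(-1/283)) - 619) = 782*((-1192/507 + 466/283) - 619) = 782*(-101074/143481 - 619) = 782*(-88915813/143481) = -69532165766/143481 ≈ -4.8461e+5)
Z + l = -4372 - 69532165766/143481 = -70159464698/143481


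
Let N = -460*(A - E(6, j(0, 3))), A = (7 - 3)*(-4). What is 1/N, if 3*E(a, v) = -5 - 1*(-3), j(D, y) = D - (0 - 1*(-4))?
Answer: 3/21160 ≈ 0.00014178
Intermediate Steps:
j(D, y) = -4 + D (j(D, y) = D - (0 + 4) = D - 1*4 = D - 4 = -4 + D)
E(a, v) = -2/3 (E(a, v) = (-5 - 1*(-3))/3 = (-5 + 3)/3 = (1/3)*(-2) = -2/3)
A = -16 (A = 4*(-4) = -16)
N = 21160/3 (N = -460*(-16 - 1*(-2/3)) = -460*(-16 + 2/3) = -460*(-46/3) = 21160/3 ≈ 7053.3)
1/N = 1/(21160/3) = 3/21160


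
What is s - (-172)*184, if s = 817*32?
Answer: 57792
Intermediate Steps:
s = 26144
s - (-172)*184 = 26144 - (-172)*184 = 26144 - 1*(-31648) = 26144 + 31648 = 57792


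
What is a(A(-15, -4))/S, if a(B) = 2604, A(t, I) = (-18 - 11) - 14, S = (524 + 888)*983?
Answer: 651/346999 ≈ 0.0018761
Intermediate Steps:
S = 1387996 (S = 1412*983 = 1387996)
A(t, I) = -43 (A(t, I) = -29 - 14 = -43)
a(A(-15, -4))/S = 2604/1387996 = 2604*(1/1387996) = 651/346999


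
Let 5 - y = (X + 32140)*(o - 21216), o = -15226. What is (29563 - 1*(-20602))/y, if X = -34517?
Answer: -50165/86622629 ≈ -0.00057912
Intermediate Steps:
y = -86622629 (y = 5 - (-34517 + 32140)*(-15226 - 21216) = 5 - (-2377)*(-36442) = 5 - 1*86622634 = 5 - 86622634 = -86622629)
(29563 - 1*(-20602))/y = (29563 - 1*(-20602))/(-86622629) = (29563 + 20602)*(-1/86622629) = 50165*(-1/86622629) = -50165/86622629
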